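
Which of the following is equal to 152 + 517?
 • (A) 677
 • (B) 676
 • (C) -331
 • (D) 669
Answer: D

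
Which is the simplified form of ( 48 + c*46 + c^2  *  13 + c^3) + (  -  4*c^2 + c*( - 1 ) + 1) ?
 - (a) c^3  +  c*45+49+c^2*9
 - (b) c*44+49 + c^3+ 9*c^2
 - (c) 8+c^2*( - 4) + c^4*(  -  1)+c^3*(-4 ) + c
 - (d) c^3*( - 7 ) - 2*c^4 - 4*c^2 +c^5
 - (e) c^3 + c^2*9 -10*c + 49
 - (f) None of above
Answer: a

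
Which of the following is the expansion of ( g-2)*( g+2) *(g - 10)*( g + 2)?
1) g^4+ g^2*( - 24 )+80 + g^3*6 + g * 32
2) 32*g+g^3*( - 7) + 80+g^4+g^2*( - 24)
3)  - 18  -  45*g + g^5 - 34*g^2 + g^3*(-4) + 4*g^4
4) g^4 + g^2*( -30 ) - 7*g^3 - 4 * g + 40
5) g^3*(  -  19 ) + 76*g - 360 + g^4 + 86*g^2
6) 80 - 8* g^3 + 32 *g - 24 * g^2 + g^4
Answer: 6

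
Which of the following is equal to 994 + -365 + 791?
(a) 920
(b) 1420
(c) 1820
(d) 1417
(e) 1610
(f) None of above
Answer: b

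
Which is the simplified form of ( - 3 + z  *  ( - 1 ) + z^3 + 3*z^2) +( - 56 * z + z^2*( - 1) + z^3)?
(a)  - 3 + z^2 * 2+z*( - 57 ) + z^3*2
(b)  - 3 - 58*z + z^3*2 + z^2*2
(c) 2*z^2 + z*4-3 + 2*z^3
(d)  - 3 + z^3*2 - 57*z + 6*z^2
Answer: a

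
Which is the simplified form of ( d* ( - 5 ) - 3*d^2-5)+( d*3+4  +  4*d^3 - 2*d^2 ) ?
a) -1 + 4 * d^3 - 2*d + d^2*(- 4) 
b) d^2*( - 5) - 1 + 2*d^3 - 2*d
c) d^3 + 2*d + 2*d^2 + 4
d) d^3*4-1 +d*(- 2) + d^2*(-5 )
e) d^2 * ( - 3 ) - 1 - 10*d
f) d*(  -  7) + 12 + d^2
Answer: d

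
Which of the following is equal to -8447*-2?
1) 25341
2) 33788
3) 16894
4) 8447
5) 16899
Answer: 3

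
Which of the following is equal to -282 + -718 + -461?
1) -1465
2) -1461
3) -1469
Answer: 2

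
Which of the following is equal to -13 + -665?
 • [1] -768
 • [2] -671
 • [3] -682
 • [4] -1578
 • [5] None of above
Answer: 5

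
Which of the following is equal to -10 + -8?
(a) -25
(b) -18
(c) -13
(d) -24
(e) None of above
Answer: b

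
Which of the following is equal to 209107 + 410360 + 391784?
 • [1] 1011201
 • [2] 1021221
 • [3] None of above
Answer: 3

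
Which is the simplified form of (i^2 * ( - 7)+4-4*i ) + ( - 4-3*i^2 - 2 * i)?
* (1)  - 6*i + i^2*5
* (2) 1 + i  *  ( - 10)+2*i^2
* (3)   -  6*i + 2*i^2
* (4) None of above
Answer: 4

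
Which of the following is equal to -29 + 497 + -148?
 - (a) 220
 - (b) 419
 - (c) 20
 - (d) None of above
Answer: d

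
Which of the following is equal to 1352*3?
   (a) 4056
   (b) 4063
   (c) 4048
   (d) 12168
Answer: a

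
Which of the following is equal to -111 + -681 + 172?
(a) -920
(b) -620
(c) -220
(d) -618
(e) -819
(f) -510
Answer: b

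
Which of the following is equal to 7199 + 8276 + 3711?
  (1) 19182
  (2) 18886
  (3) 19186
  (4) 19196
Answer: 3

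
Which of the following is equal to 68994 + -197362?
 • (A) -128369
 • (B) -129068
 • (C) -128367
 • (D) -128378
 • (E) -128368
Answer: E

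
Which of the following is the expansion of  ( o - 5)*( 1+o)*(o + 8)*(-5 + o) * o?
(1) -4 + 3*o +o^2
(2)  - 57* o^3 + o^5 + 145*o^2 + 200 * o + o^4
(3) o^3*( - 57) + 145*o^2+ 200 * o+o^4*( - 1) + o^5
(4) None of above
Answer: 3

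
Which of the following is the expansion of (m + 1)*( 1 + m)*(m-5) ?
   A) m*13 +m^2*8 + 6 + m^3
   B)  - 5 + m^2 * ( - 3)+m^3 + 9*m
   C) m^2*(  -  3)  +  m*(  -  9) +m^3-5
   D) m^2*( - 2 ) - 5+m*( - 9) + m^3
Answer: C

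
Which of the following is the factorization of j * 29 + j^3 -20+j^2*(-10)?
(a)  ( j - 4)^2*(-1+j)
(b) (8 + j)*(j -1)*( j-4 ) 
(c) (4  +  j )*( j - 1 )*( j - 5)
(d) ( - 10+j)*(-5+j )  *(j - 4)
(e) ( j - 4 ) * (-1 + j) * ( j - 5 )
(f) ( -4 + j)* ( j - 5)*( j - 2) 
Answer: e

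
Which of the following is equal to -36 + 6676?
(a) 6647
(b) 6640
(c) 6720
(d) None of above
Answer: b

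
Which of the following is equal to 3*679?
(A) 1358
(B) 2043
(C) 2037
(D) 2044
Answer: C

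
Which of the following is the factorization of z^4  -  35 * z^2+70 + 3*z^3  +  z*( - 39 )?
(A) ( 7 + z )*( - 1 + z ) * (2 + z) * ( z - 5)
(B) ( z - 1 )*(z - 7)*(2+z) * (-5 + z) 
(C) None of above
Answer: A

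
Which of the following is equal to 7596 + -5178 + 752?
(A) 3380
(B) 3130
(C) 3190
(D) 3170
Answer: D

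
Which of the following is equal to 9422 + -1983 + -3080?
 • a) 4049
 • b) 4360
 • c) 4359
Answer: c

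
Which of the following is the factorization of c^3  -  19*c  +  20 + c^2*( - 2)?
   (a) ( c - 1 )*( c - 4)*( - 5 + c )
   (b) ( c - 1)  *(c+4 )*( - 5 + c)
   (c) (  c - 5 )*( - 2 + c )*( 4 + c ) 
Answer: b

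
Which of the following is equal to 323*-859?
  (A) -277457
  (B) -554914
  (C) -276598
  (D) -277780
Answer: A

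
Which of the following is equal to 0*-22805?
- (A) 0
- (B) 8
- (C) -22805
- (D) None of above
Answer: A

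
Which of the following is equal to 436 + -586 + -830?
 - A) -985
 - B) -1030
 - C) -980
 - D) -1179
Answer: C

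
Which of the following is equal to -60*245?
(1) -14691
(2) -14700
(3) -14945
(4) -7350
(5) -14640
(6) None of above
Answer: 2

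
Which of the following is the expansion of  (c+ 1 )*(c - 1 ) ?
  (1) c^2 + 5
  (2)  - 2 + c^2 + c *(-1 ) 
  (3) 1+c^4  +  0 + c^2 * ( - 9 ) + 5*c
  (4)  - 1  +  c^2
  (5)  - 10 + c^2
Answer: 4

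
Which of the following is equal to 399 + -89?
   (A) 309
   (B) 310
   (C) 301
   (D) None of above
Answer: B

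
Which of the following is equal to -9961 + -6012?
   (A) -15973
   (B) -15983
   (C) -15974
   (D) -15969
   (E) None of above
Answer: A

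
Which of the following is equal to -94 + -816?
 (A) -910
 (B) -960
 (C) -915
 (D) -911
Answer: A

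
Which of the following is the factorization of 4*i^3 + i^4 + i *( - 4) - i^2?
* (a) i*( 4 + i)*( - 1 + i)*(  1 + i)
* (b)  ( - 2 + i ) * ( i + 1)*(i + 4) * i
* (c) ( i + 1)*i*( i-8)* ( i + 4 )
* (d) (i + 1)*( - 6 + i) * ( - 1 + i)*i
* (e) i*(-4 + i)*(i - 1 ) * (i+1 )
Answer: a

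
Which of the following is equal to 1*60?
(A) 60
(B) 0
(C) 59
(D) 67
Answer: A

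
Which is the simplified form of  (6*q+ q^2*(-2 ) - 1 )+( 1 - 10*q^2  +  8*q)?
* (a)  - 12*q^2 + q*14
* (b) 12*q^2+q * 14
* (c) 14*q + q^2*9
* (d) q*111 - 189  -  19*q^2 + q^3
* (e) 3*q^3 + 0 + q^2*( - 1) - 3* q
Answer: a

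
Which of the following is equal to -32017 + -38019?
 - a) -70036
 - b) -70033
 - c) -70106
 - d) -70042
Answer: a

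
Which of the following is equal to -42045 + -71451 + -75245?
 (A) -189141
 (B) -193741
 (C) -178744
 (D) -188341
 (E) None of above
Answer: E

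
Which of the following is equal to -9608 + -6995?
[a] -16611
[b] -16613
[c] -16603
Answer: c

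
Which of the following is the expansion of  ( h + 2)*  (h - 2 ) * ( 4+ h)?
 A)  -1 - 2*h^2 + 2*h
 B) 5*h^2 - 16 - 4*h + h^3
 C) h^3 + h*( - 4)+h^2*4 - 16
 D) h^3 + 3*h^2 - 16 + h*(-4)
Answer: C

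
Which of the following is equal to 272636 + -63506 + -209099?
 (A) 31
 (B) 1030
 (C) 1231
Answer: A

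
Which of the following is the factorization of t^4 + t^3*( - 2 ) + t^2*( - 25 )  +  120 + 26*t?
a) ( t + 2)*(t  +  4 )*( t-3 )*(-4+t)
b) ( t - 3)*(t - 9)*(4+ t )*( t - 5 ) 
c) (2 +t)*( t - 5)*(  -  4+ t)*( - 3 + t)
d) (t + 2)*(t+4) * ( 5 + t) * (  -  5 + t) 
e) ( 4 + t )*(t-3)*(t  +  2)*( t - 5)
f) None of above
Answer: e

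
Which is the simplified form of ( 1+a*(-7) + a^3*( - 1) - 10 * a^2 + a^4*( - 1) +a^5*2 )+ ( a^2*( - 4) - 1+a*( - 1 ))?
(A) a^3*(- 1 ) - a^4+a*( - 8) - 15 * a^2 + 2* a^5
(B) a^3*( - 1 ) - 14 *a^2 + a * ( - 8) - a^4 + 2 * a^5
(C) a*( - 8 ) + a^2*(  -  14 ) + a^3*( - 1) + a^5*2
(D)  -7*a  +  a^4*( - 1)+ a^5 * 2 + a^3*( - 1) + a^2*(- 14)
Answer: B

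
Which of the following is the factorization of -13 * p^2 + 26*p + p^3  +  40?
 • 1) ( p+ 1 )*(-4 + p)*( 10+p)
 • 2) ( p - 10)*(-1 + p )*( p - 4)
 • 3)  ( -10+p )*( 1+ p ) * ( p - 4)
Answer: 3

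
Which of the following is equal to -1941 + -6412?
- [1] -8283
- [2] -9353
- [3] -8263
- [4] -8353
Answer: 4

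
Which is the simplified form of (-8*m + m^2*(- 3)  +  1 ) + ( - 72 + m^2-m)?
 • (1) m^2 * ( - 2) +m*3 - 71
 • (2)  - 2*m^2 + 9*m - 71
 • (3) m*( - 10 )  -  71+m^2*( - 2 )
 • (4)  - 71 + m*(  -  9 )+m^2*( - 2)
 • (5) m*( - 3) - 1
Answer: 4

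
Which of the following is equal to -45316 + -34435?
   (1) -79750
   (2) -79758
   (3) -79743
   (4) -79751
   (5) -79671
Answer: 4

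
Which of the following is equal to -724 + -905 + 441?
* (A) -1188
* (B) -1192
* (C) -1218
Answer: A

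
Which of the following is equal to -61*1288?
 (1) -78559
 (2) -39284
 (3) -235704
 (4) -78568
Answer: 4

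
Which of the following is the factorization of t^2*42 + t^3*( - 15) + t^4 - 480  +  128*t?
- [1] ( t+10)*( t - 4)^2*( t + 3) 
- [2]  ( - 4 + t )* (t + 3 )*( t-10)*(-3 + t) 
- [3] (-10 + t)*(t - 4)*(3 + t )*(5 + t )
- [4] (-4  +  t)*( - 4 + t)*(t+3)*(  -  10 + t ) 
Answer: 4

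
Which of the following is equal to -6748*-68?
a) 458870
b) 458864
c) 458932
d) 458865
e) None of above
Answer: b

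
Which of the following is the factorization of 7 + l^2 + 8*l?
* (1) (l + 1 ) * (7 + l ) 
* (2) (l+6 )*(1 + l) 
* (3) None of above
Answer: 1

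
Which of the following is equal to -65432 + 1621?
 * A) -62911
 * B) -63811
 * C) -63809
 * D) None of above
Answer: B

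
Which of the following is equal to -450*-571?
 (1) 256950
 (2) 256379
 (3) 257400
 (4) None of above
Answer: 1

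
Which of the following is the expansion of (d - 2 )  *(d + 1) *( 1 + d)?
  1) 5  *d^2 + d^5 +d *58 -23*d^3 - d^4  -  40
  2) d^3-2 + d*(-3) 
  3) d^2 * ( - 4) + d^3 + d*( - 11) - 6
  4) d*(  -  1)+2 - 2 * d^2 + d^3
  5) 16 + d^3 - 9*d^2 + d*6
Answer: 2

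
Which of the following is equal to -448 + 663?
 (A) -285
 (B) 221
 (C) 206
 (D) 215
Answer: D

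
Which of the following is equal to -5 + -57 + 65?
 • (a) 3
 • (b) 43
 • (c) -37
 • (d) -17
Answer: a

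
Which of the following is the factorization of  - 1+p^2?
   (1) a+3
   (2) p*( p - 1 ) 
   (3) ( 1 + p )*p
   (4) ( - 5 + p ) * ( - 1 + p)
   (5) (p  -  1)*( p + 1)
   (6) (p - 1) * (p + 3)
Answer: 5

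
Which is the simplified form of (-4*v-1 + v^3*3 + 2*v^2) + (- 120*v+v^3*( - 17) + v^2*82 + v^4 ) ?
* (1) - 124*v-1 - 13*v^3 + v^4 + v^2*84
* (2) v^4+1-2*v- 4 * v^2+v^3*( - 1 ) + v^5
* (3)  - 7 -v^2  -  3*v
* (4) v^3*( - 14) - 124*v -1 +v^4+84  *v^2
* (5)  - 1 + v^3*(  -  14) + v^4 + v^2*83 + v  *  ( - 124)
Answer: 4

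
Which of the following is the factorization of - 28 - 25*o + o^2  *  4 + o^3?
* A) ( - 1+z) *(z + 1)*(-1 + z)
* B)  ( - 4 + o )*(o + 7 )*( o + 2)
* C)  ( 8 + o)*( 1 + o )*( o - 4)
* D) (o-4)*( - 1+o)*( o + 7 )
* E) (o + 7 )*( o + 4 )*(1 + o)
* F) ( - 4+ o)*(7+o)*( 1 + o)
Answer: F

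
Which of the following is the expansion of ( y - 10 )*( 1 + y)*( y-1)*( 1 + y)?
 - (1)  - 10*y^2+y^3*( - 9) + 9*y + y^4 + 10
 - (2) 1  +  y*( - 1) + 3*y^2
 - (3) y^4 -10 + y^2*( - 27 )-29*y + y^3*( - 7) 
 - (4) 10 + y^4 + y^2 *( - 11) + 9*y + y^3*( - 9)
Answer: 4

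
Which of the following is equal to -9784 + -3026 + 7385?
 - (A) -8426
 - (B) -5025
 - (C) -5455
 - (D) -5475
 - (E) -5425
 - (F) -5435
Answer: E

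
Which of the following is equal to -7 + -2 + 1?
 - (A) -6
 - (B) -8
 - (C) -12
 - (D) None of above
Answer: B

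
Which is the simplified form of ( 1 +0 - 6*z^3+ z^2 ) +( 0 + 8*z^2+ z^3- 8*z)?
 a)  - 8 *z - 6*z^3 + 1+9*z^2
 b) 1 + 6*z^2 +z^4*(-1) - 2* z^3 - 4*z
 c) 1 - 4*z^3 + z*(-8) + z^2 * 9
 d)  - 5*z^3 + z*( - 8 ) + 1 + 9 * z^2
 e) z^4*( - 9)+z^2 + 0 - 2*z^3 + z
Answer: d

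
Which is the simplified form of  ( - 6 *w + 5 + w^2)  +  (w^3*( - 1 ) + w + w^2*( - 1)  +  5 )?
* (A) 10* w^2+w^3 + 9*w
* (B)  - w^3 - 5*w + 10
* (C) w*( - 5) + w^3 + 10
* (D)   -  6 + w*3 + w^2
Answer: B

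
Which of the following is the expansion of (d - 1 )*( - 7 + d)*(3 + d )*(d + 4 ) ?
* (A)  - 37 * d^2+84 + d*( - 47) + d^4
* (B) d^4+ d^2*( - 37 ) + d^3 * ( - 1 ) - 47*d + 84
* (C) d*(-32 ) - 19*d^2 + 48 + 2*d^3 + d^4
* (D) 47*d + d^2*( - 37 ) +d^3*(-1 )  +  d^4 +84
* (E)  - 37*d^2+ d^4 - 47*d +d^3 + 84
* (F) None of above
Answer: B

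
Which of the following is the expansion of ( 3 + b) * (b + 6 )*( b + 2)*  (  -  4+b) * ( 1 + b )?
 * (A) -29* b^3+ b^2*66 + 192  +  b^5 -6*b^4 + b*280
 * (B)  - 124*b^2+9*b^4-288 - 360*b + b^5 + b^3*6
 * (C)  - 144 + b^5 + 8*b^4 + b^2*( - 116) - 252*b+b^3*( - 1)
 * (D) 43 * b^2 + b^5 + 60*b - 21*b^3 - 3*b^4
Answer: C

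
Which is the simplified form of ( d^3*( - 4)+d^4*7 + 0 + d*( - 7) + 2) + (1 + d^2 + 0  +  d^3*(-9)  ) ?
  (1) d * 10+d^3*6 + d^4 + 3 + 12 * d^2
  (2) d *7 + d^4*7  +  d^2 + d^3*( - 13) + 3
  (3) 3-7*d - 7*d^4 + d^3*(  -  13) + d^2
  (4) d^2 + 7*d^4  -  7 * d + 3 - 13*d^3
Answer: 4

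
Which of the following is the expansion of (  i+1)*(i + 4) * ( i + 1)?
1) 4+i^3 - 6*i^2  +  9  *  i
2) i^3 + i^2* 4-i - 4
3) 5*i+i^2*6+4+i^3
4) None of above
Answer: 4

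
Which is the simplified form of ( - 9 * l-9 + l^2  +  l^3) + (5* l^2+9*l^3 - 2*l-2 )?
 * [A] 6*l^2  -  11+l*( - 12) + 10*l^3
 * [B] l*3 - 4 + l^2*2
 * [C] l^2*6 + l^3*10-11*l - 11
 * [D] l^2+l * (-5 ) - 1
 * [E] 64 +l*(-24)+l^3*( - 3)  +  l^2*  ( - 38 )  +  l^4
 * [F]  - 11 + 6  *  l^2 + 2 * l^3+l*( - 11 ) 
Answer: C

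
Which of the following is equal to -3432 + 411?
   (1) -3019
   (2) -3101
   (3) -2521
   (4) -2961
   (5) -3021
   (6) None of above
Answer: 5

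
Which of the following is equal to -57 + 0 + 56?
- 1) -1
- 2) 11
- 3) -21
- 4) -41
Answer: 1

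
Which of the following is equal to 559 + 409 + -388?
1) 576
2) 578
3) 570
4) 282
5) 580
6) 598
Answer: 5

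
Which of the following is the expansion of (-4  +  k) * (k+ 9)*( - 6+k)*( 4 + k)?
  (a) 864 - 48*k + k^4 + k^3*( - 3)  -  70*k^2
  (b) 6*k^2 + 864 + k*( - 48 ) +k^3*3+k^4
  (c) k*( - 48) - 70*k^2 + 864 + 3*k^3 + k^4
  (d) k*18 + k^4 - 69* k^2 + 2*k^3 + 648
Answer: c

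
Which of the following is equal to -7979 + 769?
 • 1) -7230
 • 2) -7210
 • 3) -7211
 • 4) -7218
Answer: 2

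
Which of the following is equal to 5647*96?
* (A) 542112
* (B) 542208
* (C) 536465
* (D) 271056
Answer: A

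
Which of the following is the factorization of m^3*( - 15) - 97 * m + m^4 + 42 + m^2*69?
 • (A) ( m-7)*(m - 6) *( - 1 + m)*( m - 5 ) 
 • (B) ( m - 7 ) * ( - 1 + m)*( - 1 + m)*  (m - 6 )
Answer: B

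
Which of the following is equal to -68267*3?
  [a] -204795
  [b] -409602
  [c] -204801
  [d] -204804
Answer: c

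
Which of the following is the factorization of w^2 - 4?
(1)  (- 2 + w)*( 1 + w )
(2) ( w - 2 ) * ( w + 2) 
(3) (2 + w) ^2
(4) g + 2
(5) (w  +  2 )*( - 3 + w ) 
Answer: 2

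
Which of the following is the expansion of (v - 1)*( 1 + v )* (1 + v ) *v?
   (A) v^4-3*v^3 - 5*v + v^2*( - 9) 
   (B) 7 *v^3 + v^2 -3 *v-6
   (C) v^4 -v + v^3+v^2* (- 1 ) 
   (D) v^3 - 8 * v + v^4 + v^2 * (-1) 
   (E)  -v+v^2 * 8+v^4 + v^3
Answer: C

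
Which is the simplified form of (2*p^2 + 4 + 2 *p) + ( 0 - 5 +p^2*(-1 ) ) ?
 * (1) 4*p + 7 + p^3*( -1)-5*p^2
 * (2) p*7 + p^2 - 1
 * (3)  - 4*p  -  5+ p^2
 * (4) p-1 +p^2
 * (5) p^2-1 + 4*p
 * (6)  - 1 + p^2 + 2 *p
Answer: 6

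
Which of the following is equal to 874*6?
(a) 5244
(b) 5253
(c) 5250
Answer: a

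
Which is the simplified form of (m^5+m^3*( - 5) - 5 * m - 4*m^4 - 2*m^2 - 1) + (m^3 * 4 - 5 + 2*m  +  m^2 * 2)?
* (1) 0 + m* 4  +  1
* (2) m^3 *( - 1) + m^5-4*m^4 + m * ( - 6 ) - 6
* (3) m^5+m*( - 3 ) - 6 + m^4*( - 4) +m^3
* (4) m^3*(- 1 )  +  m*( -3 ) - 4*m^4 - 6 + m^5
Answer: 4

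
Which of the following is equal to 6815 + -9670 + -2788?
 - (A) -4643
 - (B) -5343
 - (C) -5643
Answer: C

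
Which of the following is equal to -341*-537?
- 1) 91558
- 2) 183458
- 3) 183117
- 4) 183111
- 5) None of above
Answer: 3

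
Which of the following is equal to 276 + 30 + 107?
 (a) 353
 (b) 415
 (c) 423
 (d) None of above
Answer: d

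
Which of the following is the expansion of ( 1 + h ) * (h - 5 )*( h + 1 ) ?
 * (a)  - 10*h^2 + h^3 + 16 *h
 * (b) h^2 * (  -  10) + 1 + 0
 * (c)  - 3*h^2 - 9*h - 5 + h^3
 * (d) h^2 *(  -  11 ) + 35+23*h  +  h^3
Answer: c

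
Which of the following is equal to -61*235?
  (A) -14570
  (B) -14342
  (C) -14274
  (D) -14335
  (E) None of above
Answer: D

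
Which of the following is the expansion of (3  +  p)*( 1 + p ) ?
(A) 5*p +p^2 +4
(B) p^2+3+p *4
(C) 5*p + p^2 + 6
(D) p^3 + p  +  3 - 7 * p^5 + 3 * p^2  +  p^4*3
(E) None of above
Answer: B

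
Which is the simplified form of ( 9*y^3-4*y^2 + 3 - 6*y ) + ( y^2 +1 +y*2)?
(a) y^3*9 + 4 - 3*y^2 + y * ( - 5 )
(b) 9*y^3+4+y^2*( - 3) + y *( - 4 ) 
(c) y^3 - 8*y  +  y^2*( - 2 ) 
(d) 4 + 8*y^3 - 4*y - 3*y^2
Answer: b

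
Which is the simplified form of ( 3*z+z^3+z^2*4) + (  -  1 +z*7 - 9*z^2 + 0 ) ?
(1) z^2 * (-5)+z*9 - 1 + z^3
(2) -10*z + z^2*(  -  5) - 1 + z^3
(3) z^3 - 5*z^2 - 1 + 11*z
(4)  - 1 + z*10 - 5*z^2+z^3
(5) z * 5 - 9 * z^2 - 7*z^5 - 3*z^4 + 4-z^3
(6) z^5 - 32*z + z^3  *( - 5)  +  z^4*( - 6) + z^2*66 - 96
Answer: 4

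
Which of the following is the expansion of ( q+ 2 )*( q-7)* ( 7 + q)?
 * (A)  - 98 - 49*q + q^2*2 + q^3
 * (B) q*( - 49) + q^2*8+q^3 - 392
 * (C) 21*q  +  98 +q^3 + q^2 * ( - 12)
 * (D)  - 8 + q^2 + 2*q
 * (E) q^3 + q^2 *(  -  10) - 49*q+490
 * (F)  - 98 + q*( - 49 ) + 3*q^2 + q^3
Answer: A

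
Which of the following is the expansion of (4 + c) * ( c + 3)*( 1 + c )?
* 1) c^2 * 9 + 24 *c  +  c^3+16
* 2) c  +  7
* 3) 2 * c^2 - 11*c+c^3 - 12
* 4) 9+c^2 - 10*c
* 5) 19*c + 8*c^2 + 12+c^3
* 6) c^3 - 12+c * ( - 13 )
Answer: 5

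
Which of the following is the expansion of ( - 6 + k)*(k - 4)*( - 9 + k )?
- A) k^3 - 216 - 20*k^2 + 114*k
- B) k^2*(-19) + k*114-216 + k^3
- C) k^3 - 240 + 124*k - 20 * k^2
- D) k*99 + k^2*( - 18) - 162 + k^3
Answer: B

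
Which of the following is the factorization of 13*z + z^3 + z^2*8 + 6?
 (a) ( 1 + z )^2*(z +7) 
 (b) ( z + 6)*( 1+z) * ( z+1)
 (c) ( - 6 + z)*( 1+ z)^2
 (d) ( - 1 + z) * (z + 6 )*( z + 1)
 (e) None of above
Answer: b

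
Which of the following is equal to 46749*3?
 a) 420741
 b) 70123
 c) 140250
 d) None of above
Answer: d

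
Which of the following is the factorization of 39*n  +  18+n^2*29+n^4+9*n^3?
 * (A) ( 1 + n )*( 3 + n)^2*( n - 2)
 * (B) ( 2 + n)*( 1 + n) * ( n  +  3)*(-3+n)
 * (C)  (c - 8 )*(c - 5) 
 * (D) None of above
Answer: D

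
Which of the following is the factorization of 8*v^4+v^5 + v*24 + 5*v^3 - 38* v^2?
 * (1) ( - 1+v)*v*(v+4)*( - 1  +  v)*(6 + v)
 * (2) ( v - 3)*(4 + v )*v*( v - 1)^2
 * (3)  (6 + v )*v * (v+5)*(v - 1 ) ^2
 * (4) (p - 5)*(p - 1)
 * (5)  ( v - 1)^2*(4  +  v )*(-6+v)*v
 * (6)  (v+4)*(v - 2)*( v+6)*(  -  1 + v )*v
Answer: 1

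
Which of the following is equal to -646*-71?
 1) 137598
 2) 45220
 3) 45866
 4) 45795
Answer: 3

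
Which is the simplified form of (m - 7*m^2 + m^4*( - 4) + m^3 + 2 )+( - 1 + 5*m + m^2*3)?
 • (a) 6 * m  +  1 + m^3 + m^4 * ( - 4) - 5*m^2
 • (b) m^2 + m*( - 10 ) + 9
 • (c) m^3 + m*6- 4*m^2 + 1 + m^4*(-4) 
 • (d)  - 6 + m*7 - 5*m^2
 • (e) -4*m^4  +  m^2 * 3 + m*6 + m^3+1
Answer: c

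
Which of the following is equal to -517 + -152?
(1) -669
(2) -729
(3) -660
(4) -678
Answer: 1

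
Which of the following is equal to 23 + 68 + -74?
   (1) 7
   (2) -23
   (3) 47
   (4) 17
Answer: 4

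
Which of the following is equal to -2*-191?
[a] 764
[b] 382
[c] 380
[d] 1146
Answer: b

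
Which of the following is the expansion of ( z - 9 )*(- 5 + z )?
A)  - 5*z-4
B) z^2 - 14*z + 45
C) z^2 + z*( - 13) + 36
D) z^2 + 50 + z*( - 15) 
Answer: B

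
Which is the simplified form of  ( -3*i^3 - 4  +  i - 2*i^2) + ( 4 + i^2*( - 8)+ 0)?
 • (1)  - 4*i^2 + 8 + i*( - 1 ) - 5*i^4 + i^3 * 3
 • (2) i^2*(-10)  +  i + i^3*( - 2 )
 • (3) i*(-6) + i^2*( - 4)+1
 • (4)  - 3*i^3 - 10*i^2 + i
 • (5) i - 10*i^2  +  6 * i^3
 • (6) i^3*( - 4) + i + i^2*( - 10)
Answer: 4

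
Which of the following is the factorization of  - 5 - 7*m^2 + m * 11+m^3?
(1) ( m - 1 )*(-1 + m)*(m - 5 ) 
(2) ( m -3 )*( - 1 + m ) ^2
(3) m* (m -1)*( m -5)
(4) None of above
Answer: 1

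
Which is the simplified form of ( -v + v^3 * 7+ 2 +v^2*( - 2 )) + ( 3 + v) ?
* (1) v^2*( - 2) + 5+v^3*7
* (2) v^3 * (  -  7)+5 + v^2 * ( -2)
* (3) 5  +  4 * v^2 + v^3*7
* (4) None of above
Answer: 1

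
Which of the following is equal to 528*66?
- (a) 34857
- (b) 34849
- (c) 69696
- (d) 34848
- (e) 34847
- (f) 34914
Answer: d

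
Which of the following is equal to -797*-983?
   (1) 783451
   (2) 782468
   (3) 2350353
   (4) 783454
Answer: 1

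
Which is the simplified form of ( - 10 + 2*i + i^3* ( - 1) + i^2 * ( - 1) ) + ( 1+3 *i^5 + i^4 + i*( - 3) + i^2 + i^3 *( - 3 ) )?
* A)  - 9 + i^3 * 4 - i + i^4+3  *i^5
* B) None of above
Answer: B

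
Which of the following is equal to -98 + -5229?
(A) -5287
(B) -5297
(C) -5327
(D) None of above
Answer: C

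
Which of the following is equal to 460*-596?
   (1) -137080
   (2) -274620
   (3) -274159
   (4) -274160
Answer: 4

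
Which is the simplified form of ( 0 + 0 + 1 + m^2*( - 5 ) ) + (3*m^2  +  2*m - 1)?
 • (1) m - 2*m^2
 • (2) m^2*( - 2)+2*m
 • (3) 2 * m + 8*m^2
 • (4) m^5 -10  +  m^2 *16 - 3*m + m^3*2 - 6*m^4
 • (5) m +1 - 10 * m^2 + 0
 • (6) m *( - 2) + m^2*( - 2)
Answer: 2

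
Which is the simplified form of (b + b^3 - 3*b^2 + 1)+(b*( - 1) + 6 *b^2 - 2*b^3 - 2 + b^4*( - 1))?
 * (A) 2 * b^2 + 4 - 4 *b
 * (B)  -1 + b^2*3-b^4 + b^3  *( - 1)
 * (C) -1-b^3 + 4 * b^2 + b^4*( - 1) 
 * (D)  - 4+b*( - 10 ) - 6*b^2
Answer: B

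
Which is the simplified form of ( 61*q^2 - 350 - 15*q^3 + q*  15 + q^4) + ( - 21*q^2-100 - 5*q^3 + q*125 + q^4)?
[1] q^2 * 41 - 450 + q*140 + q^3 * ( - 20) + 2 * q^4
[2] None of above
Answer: 2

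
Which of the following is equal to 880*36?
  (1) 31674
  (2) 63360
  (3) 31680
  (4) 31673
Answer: 3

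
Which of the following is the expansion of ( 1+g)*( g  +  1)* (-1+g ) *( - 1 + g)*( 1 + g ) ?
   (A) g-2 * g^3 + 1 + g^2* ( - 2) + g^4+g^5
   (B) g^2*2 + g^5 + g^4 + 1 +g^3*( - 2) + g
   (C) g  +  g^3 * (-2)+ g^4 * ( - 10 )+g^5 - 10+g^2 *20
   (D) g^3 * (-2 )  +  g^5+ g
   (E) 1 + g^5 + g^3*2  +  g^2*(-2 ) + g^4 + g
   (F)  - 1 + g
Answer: A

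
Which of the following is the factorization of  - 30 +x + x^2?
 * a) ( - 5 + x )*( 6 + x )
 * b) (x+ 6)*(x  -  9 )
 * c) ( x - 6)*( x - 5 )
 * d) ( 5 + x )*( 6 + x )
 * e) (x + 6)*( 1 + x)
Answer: a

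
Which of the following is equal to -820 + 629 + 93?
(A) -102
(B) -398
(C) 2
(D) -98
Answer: D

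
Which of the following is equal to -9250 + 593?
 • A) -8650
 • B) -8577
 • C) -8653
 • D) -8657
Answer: D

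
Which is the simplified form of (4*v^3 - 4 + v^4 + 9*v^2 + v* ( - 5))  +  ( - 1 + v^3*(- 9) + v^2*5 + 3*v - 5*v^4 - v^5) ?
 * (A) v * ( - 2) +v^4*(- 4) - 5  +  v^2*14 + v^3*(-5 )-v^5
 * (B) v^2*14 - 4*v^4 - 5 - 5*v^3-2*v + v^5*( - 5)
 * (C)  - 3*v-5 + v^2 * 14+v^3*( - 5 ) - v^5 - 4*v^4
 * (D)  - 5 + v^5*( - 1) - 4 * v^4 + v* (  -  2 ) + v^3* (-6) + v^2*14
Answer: A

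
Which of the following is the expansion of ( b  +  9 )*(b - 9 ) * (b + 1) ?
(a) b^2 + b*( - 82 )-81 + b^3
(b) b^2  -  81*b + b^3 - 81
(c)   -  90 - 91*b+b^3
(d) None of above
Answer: b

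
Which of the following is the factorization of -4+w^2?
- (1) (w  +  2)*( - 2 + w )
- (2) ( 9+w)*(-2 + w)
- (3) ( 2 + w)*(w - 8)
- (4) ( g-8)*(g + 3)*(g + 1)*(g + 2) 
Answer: 1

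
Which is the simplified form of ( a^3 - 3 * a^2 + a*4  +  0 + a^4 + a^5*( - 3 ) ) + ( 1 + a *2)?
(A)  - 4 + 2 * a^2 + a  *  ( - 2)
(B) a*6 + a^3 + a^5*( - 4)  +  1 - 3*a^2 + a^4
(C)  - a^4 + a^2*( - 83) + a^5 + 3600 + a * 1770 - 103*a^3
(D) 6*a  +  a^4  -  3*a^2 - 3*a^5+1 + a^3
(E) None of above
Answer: D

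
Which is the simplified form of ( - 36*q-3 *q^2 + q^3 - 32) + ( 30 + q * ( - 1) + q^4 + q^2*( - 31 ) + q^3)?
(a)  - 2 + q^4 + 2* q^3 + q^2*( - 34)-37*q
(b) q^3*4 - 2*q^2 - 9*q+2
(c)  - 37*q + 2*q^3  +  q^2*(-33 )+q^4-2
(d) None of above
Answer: a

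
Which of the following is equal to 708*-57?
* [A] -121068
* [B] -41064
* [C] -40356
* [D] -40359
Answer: C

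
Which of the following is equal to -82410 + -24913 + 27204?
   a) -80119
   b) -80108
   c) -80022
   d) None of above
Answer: a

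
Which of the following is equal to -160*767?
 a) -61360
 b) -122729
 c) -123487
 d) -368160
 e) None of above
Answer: e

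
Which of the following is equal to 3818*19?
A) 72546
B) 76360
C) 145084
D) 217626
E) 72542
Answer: E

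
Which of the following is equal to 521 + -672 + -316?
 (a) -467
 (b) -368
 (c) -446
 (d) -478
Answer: a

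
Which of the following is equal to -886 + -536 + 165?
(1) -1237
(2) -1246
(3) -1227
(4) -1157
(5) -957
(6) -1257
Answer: 6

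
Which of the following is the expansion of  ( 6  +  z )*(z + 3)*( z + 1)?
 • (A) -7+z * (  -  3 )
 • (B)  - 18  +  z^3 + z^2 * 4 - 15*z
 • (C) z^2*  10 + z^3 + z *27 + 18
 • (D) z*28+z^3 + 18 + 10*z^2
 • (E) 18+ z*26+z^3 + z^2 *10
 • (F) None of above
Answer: C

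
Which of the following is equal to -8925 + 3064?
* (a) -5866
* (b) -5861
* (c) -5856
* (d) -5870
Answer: b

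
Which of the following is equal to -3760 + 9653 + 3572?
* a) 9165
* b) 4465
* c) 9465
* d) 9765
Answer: c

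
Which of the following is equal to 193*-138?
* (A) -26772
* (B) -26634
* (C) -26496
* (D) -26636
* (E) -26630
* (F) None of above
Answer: B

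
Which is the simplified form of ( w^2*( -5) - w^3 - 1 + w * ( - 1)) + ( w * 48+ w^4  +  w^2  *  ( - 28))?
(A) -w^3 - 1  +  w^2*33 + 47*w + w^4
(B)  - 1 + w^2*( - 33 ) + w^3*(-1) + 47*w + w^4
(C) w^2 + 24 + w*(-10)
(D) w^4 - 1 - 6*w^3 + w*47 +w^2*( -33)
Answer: B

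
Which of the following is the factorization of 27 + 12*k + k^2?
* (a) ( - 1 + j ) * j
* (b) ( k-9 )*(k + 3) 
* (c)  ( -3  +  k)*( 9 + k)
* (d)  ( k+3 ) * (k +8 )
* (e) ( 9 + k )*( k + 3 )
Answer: e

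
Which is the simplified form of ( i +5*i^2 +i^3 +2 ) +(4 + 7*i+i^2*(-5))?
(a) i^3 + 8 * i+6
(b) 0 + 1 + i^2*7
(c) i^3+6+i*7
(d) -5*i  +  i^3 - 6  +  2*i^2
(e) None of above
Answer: a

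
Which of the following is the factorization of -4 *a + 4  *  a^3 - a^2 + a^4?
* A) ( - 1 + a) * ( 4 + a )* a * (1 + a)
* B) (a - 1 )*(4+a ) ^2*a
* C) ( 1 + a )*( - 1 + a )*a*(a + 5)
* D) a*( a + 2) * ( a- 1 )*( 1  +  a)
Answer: A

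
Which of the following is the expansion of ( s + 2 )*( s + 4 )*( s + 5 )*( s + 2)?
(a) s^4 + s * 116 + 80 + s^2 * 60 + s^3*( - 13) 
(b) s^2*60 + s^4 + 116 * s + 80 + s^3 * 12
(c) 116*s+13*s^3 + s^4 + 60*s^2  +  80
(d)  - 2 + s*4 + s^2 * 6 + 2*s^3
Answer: c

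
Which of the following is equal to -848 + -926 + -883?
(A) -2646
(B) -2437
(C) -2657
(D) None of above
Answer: C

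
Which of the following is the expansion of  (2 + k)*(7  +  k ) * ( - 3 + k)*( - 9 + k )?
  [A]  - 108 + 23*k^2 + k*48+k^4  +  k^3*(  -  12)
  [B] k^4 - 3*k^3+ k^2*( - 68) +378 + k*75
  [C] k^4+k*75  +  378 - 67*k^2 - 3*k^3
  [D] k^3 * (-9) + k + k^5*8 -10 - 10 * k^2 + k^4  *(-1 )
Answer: C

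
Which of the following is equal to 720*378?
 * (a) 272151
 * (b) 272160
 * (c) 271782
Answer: b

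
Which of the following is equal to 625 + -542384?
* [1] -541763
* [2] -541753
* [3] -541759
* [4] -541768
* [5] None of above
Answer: 3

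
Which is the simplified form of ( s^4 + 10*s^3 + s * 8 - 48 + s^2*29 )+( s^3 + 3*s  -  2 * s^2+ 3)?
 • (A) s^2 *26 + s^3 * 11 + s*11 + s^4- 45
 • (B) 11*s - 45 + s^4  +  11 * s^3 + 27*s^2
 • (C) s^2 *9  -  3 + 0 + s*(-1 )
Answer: B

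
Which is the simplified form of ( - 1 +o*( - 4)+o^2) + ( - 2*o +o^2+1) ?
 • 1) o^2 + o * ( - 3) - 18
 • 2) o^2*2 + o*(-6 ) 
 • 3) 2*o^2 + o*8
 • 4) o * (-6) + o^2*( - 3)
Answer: 2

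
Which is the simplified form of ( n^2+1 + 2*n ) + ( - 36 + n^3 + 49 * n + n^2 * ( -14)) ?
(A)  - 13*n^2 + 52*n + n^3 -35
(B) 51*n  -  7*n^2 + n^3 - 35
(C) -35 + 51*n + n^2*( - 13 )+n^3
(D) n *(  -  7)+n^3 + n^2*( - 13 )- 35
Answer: C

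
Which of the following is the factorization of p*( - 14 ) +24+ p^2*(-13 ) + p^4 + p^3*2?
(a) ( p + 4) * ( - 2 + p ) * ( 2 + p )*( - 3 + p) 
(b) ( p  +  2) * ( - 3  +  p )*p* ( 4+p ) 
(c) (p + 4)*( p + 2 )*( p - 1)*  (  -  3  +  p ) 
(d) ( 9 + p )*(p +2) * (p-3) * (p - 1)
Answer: c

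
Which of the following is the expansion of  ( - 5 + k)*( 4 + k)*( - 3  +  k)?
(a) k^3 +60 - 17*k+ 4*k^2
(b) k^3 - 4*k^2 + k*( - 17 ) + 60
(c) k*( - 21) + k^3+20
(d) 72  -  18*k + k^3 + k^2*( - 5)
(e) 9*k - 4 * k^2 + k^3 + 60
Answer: b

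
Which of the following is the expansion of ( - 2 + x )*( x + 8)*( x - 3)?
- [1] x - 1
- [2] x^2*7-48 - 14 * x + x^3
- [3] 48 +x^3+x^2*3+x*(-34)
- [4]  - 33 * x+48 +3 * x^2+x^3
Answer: 3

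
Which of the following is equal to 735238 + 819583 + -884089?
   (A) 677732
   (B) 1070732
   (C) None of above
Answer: C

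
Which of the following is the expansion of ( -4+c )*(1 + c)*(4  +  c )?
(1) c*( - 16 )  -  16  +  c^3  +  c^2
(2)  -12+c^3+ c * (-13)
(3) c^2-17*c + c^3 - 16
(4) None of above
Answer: 1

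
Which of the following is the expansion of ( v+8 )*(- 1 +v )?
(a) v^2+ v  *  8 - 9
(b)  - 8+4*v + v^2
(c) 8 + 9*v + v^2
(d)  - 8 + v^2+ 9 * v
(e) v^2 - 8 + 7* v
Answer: e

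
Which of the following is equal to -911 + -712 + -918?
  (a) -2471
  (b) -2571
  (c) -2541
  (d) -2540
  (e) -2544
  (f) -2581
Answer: c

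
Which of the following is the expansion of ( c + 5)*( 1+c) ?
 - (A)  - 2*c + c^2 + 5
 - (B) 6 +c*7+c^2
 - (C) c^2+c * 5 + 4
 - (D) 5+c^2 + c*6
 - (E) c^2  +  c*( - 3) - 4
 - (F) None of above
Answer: D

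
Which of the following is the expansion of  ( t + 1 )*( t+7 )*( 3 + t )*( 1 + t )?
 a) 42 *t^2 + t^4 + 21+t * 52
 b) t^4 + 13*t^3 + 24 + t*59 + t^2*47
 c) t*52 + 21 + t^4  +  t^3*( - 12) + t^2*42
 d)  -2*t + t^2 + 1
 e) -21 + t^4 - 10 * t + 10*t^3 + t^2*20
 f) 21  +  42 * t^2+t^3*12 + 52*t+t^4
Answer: f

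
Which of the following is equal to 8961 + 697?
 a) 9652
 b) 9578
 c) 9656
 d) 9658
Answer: d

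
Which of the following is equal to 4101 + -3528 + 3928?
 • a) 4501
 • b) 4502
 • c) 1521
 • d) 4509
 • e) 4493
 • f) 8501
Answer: a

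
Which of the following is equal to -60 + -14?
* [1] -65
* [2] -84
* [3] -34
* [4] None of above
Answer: 4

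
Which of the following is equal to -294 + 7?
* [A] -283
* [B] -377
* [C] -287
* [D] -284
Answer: C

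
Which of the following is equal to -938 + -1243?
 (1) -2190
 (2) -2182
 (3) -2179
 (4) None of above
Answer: 4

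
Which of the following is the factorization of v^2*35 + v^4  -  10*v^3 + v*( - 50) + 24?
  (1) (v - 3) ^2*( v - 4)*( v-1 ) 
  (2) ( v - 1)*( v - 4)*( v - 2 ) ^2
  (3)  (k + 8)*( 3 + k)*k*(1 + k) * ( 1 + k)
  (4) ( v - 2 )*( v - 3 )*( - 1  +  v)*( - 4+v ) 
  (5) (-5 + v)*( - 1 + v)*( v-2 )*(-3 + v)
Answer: 4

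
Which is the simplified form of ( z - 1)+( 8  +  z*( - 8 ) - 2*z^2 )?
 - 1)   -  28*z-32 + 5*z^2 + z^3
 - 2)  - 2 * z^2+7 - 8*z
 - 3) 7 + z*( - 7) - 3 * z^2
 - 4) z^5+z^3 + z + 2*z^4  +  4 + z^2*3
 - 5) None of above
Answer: 5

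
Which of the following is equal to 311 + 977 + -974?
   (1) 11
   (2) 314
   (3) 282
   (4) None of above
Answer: 2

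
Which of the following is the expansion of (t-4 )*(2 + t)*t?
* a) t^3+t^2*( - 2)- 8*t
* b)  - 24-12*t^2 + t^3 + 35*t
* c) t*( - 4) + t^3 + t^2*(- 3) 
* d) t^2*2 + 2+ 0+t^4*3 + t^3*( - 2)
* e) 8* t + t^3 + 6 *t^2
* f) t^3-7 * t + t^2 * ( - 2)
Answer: a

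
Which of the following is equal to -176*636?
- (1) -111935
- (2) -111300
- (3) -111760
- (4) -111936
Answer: 4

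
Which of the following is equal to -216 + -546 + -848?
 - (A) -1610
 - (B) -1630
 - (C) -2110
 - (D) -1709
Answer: A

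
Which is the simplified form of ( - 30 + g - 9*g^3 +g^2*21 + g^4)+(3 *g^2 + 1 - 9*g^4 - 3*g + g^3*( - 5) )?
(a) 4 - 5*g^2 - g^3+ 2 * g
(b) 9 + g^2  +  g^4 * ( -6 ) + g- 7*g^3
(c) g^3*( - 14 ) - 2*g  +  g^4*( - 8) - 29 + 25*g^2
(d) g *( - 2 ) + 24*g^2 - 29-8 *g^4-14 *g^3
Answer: d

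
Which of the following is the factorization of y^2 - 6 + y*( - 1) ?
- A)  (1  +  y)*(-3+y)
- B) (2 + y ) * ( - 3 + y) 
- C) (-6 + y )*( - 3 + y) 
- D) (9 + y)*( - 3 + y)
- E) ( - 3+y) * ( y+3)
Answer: B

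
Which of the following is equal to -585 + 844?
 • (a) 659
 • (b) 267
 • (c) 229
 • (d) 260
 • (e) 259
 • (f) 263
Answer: e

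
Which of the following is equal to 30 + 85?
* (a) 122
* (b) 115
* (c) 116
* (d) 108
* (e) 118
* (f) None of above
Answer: b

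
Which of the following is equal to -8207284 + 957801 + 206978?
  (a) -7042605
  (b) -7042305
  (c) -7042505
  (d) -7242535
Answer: c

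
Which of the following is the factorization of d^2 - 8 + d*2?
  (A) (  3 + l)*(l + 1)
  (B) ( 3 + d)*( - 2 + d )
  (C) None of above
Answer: C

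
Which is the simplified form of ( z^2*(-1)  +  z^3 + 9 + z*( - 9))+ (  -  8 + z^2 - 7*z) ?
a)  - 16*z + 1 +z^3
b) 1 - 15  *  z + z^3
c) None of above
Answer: a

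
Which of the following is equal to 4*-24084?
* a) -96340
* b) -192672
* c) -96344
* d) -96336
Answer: d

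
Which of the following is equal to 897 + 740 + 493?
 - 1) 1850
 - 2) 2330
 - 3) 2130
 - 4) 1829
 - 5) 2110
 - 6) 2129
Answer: 3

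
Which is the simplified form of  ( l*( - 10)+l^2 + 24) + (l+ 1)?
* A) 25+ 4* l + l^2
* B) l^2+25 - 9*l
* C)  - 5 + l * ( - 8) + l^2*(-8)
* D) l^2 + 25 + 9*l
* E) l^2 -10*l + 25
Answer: B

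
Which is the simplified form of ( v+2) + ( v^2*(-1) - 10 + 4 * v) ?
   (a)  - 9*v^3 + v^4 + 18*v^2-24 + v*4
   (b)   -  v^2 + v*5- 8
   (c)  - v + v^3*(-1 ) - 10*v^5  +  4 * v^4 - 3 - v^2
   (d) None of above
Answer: b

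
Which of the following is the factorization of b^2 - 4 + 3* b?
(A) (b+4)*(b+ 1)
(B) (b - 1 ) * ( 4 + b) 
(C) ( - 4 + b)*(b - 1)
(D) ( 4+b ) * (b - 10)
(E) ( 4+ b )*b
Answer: B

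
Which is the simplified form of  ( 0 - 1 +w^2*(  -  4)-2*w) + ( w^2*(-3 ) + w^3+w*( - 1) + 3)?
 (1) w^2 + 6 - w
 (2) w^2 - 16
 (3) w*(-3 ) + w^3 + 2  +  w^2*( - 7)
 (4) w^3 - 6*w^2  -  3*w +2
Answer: 3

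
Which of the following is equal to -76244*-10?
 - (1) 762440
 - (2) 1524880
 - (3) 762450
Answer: 1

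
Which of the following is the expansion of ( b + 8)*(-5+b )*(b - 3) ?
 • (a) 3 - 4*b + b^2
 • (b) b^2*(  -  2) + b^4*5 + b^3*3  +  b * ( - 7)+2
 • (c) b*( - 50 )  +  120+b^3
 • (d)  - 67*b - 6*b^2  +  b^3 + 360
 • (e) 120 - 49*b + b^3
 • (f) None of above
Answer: e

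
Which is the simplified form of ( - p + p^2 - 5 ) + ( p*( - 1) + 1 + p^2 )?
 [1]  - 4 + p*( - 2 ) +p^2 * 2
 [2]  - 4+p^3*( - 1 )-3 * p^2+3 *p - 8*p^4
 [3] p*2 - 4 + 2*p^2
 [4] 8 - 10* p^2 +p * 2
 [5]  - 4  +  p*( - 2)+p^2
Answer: 1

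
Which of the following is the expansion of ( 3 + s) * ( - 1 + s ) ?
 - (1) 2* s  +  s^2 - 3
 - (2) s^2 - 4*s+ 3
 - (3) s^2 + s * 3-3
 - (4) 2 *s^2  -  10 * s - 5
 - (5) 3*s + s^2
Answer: 1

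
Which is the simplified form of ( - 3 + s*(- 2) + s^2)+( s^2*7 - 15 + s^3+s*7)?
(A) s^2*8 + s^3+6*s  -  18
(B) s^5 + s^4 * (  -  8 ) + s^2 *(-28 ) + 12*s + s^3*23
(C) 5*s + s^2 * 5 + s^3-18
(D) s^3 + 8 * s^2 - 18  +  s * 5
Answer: D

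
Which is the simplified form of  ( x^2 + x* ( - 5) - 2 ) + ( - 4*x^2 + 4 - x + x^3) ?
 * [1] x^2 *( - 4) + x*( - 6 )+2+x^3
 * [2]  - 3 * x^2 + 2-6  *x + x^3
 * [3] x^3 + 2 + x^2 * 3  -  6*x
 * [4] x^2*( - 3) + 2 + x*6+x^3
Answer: 2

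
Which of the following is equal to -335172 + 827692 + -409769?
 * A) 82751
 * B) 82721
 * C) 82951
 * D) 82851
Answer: A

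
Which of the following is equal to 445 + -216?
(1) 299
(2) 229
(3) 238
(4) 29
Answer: 2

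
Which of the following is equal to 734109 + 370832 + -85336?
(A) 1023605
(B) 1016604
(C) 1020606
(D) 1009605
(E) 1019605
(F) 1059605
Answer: E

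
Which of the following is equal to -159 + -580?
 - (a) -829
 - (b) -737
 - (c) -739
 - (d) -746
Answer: c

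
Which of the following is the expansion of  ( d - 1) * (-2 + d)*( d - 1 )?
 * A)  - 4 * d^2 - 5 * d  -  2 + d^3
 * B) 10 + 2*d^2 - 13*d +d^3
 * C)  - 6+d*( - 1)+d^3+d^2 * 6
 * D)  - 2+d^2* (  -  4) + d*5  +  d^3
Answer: D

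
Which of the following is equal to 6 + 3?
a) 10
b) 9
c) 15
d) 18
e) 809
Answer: b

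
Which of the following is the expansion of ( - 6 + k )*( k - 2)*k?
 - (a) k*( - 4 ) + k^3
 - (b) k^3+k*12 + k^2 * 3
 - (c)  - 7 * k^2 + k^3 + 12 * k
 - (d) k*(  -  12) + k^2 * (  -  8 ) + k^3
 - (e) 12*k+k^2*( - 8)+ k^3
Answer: e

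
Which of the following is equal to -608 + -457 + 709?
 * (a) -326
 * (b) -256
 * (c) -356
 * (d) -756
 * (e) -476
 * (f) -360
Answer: c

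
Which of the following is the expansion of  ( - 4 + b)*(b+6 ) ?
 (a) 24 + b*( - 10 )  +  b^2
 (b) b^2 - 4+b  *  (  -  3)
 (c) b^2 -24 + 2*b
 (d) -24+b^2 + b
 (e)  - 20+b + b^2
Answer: c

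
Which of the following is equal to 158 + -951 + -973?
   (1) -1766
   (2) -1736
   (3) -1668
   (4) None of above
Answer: 1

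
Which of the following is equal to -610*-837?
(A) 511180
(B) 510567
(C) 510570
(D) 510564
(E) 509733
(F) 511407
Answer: C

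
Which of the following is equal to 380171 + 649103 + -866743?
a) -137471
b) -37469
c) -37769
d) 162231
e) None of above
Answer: e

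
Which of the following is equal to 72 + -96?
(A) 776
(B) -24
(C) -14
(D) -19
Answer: B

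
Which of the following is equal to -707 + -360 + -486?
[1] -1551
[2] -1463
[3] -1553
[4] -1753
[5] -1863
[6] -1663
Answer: 3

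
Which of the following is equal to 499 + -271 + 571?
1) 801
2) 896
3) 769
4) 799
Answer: 4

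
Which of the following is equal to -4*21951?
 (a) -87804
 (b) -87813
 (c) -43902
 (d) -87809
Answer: a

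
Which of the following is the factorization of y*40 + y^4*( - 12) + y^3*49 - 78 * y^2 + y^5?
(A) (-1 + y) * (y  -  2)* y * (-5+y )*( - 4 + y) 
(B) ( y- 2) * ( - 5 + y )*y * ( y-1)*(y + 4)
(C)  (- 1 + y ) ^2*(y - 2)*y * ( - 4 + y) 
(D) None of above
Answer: A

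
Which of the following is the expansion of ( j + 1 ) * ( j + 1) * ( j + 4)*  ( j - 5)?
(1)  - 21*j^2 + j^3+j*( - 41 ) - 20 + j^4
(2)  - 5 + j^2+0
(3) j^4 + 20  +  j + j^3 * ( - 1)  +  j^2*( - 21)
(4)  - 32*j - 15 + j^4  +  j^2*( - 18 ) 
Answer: 1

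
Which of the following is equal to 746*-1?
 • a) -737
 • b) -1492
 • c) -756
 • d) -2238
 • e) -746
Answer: e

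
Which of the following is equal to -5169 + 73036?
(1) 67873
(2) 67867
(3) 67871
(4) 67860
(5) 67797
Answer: 2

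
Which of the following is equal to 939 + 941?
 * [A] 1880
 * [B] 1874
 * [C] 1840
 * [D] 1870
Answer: A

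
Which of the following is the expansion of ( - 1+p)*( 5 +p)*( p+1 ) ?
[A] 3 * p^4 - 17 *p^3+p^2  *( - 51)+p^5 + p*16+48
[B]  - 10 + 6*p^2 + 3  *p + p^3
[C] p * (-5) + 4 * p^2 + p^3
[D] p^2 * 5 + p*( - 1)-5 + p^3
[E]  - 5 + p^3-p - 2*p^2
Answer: D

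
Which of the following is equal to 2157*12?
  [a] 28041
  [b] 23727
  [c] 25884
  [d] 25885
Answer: c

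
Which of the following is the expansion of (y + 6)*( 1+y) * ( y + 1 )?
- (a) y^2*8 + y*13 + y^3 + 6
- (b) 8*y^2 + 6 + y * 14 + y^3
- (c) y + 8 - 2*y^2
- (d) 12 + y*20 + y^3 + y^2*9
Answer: a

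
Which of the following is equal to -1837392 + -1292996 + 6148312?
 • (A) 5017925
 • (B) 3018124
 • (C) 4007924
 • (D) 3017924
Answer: D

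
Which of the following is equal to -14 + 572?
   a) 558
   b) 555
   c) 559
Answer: a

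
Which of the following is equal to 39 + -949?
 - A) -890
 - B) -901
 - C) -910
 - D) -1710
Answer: C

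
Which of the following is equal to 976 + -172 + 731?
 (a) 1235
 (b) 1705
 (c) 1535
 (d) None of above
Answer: c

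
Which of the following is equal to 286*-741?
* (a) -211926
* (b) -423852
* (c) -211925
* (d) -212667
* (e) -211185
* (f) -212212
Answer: a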